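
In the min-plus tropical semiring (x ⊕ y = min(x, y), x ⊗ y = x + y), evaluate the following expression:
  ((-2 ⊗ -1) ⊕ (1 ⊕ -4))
((-2 ⊗ -1) ⊕ (1 ⊕ -4)) = -4

Expand innermost to outermost. Recall ⊕ takes the minimum of its arguments and ⊗ takes their sum. Working out the expression ((-2 ⊗ -1) ⊕ (1 ⊕ -4)) gives -4.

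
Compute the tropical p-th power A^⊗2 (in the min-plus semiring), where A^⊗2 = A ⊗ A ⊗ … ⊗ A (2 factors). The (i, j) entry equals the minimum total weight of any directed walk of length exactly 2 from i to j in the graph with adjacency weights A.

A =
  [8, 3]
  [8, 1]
A^⊗2 =
  [11, 4]
  [9, 2]

Each entry (A^⊗2)_ij equals the minimum over all length-2 walks i = v_0 → v_1 → … → v_2 = j of Σ_t A[v_t][v_{t+1}]. For example, for (i, j) = (0, 1) we minimise over 2 possible intermediate vertex sequences; the minimum is 4, attained along the walk 0 → 1 → 1.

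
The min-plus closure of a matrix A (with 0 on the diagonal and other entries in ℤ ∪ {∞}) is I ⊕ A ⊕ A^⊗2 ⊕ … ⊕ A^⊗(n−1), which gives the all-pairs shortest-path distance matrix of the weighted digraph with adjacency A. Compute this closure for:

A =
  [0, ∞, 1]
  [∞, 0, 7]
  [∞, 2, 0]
Closure =
  [0, 3, 1]
  [∞, 0, 7]
  [∞, 2, 0]

This is the Floyd-Warshall all-pairs shortest-path computation. For each intermediate vertex k = 0, 1, …, 2, update dist[i][j] ← min(dist[i][j], dist[i][k] + dist[k][j]). The final matrix gives, for each (i, j), the minimum total weight of any directed path from i to j (possibly empty when i = j).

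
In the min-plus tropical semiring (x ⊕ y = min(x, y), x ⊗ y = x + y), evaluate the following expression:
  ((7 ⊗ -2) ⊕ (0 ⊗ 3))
((7 ⊗ -2) ⊕ (0 ⊗ 3)) = 3

Expand innermost to outermost. Recall ⊕ takes the minimum of its arguments and ⊗ takes their sum. Working out the expression ((7 ⊗ -2) ⊕ (0 ⊗ 3)) gives 3.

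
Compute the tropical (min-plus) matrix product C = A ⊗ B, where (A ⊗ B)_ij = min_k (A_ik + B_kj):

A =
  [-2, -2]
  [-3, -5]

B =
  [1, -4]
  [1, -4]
A ⊗ B =
  [-1, -6]
  [-4, -9]

Apply the min-plus product entry-by-entry:
  C[0][0] = min over k of (A[0][0] + B[0][0] = -2 + 1 = -1, A[0][1] + B[1][0] = -2 + 1 = -1) = -1 (attained at k = 0)
  C[0][1] = min over k of (A[0][0] + B[0][1] = -2 + -4 = -6, A[0][1] + B[1][1] = -2 + -4 = -6) = -6 (attained at k = 0)
  C[1][0] = min over k of (A[1][0] + B[0][0] = -3 + 1 = -2, A[1][1] + B[1][0] = -5 + 1 = -4) = -4 (attained at k = 1)
  C[1][1] = min over k of (A[1][0] + B[0][1] = -3 + -4 = -7, A[1][1] + B[1][1] = -5 + -4 = -9) = -9 (attained at k = 1)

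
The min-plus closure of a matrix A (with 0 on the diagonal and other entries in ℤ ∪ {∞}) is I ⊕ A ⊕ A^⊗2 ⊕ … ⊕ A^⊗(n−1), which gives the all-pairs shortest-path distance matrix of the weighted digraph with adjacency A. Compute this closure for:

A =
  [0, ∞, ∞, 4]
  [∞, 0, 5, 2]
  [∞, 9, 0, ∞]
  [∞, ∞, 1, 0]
Closure =
  [0, 14, 5, 4]
  [∞, 0, 3, 2]
  [∞, 9, 0, 11]
  [∞, 10, 1, 0]

This is the Floyd-Warshall all-pairs shortest-path computation. For each intermediate vertex k = 0, 1, …, 3, update dist[i][j] ← min(dist[i][j], dist[i][k] + dist[k][j]). The final matrix gives, for each (i, j), the minimum total weight of any directed path from i to j (possibly empty when i = j).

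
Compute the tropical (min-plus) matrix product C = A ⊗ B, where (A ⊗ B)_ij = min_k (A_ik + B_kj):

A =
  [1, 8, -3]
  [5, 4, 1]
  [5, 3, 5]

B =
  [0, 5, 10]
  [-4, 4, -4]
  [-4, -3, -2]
A ⊗ B =
  [-7, -6, -5]
  [-3, -2, -1]
  [-1, 2, -1]

Apply the min-plus product entry-by-entry:
  C[0][0] = min over k of (A[0][0] + B[0][0] = 1 + 0 = 1, A[0][1] + B[1][0] = 8 + -4 = 4, A[0][2] + B[2][0] = -3 + -4 = -7) = -7 (attained at k = 2)
  C[0][1] = min over k of (A[0][0] + B[0][1] = 1 + 5 = 6, A[0][1] + B[1][1] = 8 + 4 = 12, A[0][2] + B[2][1] = -3 + -3 = -6) = -6 (attained at k = 2)
  C[0][2] = min over k of (A[0][0] + B[0][2] = 1 + 10 = 11, A[0][1] + B[1][2] = 8 + -4 = 4, A[0][2] + B[2][2] = -3 + -2 = -5) = -5 (attained at k = 2)
  C[1][0] = min over k of (A[1][0] + B[0][0] = 5 + 0 = 5, A[1][1] + B[1][0] = 4 + -4 = 0, A[1][2] + B[2][0] = 1 + -4 = -3) = -3 (attained at k = 2)
  C[1][1] = min over k of (A[1][0] + B[0][1] = 5 + 5 = 10, A[1][1] + B[1][1] = 4 + 4 = 8, A[1][2] + B[2][1] = 1 + -3 = -2) = -2 (attained at k = 2)
  C[1][2] = min over k of (A[1][0] + B[0][2] = 5 + 10 = 15, A[1][1] + B[1][2] = 4 + -4 = 0, A[1][2] + B[2][2] = 1 + -2 = -1) = -1 (attained at k = 2)
  C[2][0] = min over k of (A[2][0] + B[0][0] = 5 + 0 = 5, A[2][1] + B[1][0] = 3 + -4 = -1, A[2][2] + B[2][0] = 5 + -4 = 1) = -1 (attained at k = 1)
  C[2][1] = min over k of (A[2][0] + B[0][1] = 5 + 5 = 10, A[2][1] + B[1][1] = 3 + 4 = 7, A[2][2] + B[2][1] = 5 + -3 = 2) = 2 (attained at k = 2)
  C[2][2] = min over k of (A[2][0] + B[0][2] = 5 + 10 = 15, A[2][1] + B[1][2] = 3 + -4 = -1, A[2][2] + B[2][2] = 5 + -2 = 3) = -1 (attained at k = 1)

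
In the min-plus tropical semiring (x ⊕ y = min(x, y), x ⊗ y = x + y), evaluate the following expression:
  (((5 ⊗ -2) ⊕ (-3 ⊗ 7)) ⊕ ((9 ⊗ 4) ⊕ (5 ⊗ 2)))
(((5 ⊗ -2) ⊕ (-3 ⊗ 7)) ⊕ ((9 ⊗ 4) ⊕ (5 ⊗ 2))) = 3

Expand innermost to outermost. Recall ⊕ takes the minimum of its arguments and ⊗ takes their sum. Working out the expression (((5 ⊗ -2) ⊕ (-3 ⊗ 7)) ⊕ ((9 ⊗ 4) ⊕ (5 ⊗ 2))) gives 3.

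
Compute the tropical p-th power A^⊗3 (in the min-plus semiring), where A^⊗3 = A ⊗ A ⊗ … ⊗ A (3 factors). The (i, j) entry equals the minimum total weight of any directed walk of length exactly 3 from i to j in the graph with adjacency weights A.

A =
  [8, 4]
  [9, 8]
A^⊗3 =
  [21, 17]
  [22, 21]

Each entry (A^⊗3)_ij equals the minimum over all length-3 walks i = v_0 → v_1 → … → v_3 = j of Σ_t A[v_t][v_{t+1}]. For example, for (i, j) = (0, 1) we minimise over 4 possible intermediate vertex sequences; the minimum is 17, attained along the walk 0 → 1 → 0 → 1.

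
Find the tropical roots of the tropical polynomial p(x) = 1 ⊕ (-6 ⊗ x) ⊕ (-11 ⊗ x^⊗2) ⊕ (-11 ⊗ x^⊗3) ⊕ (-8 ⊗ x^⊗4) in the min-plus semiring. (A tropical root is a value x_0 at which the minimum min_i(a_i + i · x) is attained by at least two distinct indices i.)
Roots: {-3, 0, 5, 7}

Each tropical root is a break point of the lower envelope of the lines y = a_i + i · x (there are 5 lines, with slopes 0, 1, ..., 4). Only the lines that attain the minimum somewhere contribute to roots; other lines are dominated. Here the surviving (envelope) indices are i = 4, i = 3, i = 2, i = 1, i = 0.
Intersections between consecutive envelope lines give the roots: for adjacent envelope indices i < j the intersection is x = (a_i − a_j) / (j − i). Reading off the sorted break points: {-3, 0, 5, 7}.
Verification: at each break x_0, at least two indices attain the minimum of min_i(a_i + i · x_0).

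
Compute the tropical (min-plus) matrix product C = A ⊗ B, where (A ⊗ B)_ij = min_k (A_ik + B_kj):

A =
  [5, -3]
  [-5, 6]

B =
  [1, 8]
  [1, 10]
A ⊗ B =
  [-2, 7]
  [-4, 3]

Apply the min-plus product entry-by-entry:
  C[0][0] = min over k of (A[0][0] + B[0][0] = 5 + 1 = 6, A[0][1] + B[1][0] = -3 + 1 = -2) = -2 (attained at k = 1)
  C[0][1] = min over k of (A[0][0] + B[0][1] = 5 + 8 = 13, A[0][1] + B[1][1] = -3 + 10 = 7) = 7 (attained at k = 1)
  C[1][0] = min over k of (A[1][0] + B[0][0] = -5 + 1 = -4, A[1][1] + B[1][0] = 6 + 1 = 7) = -4 (attained at k = 0)
  C[1][1] = min over k of (A[1][0] + B[0][1] = -5 + 8 = 3, A[1][1] + B[1][1] = 6 + 10 = 16) = 3 (attained at k = 0)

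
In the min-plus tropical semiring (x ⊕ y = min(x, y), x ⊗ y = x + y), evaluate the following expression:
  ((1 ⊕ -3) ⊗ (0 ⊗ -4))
((1 ⊕ -3) ⊗ (0 ⊗ -4)) = -7

Expand innermost to outermost. Recall ⊕ takes the minimum of its arguments and ⊗ takes their sum. Working out the expression ((1 ⊕ -3) ⊗ (0 ⊗ -4)) gives -7.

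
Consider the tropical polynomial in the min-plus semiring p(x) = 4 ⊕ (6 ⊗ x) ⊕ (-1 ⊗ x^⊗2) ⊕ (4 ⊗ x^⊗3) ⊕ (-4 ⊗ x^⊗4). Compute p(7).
p(7) = 4

A tropical monomial a ⊗ x^⊗i evaluates to a + i · x. Evaluating each term at x = 7:
  Term 0 contributes 4 + 0 · 7 = 4
  Term 1 contributes 6 + 1 · 7 = 13
  Term 2 contributes -1 + 2 · 7 = 13
  Term 3 contributes 4 + 3 · 7 = 25
  Term 4 contributes -4 + 4 · 7 = 24
p(7) = ⊕ of these = min[4, 13, 13, 25, 24] = 4.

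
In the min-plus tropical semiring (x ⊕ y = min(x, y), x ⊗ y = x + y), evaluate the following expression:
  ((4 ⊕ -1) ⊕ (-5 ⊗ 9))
((4 ⊕ -1) ⊕ (-5 ⊗ 9)) = -1

Expand innermost to outermost. Recall ⊕ takes the minimum of its arguments and ⊗ takes their sum. Working out the expression ((4 ⊕ -1) ⊕ (-5 ⊗ 9)) gives -1.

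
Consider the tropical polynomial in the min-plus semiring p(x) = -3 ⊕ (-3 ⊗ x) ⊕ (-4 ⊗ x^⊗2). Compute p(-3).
p(-3) = -10

A tropical monomial a ⊗ x^⊗i evaluates to a + i · x. Evaluating each term at x = -3:
  Term 0 contributes -3 + 0 · -3 = -3
  Term 1 contributes -3 + 1 · -3 = -6
  Term 2 contributes -4 + 2 · -3 = -10
p(-3) = ⊕ of these = min[-3, -6, -10] = -10.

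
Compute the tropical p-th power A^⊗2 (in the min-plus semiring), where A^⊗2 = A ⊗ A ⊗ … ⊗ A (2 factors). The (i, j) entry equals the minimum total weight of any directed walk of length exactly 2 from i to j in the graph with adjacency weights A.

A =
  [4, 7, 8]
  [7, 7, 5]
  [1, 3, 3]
A^⊗2 =
  [8, 11, 11]
  [6, 8, 8]
  [4, 6, 6]

Each entry (A^⊗2)_ij equals the minimum over all length-2 walks i = v_0 → v_1 → … → v_2 = j of Σ_t A[v_t][v_{t+1}]. For example, for (i, j) = (0, 2) we minimise over 3 possible intermediate vertex sequences; the minimum is 11, attained along the walk 0 → 2 → 2.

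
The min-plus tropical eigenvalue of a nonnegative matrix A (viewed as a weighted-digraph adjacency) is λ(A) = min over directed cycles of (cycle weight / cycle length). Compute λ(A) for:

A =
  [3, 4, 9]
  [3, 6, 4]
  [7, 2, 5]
λ(A) = 3

Enumerate directed cycles and compute their means (weight / length). Sample:
  cycle 0 → 0: weight = 3, length = 1, mean = 3/1 ≈ 3.000
  cycle 1 → 1: weight = 6, length = 1, mean = 6/1 ≈ 6.000
  cycle 2 → 2: weight = 5, length = 1, mean = 5/1 ≈ 5.000
  cycle 0 → 1 → 0: weight = 7, length = 2, mean = 7/2 ≈ 3.500
  cycle 0 → 2 → 0: weight = 16, length = 2, mean = 16/2 ≈ 8.000
  cycle 1 → 0 → 1: weight = 7, length = 2, mean = 7/2 ≈ 3.500
Minimum mean = 3.000, attained e.g. along the cycle 0 → 0 with weight 3 and length 1. So λ(A) = 3/1 = 3.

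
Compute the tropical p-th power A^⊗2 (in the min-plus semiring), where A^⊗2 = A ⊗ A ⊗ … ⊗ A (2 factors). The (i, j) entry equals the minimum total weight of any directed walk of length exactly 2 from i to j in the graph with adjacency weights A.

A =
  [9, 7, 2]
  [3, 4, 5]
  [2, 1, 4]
A^⊗2 =
  [4, 3, 6]
  [7, 6, 5]
  [4, 5, 4]

Each entry (A^⊗2)_ij equals the minimum over all length-2 walks i = v_0 → v_1 → … → v_2 = j of Σ_t A[v_t][v_{t+1}]. For example, for (i, j) = (0, 2) we minimise over 3 possible intermediate vertex sequences; the minimum is 6, attained along the walk 0 → 2 → 2.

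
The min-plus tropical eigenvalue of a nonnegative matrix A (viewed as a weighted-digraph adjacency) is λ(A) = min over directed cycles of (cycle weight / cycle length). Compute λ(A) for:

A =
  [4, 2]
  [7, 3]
λ(A) = 3

Enumerate directed cycles and compute their means (weight / length). Sample:
  cycle 0 → 0: weight = 4, length = 1, mean = 4/1 ≈ 4.000
  cycle 1 → 1: weight = 3, length = 1, mean = 3/1 ≈ 3.000
  cycle 0 → 1 → 0: weight = 9, length = 2, mean = 9/2 ≈ 4.500
  cycle 1 → 0 → 1: weight = 9, length = 2, mean = 9/2 ≈ 4.500
Minimum mean = 3.000, attained e.g. along the cycle 1 → 1 with weight 3 and length 1. So λ(A) = 3/1 = 3.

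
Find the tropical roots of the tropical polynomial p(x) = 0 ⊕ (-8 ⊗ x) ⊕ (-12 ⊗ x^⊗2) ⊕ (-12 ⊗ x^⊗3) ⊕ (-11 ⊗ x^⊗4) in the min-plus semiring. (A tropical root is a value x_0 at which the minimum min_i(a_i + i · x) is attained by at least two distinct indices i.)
Roots: {-1, 0, 4, 8}

Each tropical root is a break point of the lower envelope of the lines y = a_i + i · x (there are 5 lines, with slopes 0, 1, ..., 4). Only the lines that attain the minimum somewhere contribute to roots; other lines are dominated. Here the surviving (envelope) indices are i = 4, i = 3, i = 2, i = 1, i = 0.
Intersections between consecutive envelope lines give the roots: for adjacent envelope indices i < j the intersection is x = (a_i − a_j) / (j − i). Reading off the sorted break points: {-1, 0, 4, 8}.
Verification: at each break x_0, at least two indices attain the minimum of min_i(a_i + i · x_0).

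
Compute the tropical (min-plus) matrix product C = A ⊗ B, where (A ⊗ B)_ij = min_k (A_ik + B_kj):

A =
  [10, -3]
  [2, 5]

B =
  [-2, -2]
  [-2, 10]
A ⊗ B =
  [-5, 7]
  [0, 0]

Apply the min-plus product entry-by-entry:
  C[0][0] = min over k of (A[0][0] + B[0][0] = 10 + -2 = 8, A[0][1] + B[1][0] = -3 + -2 = -5) = -5 (attained at k = 1)
  C[0][1] = min over k of (A[0][0] + B[0][1] = 10 + -2 = 8, A[0][1] + B[1][1] = -3 + 10 = 7) = 7 (attained at k = 1)
  C[1][0] = min over k of (A[1][0] + B[0][0] = 2 + -2 = 0, A[1][1] + B[1][0] = 5 + -2 = 3) = 0 (attained at k = 0)
  C[1][1] = min over k of (A[1][0] + B[0][1] = 2 + -2 = 0, A[1][1] + B[1][1] = 5 + 10 = 15) = 0 (attained at k = 0)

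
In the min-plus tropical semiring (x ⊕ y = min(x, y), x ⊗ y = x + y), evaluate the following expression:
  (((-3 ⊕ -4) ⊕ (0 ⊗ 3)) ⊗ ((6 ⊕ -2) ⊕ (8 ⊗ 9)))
(((-3 ⊕ -4) ⊕ (0 ⊗ 3)) ⊗ ((6 ⊕ -2) ⊕ (8 ⊗ 9))) = -6

Expand innermost to outermost. Recall ⊕ takes the minimum of its arguments and ⊗ takes their sum. Working out the expression (((-3 ⊕ -4) ⊕ (0 ⊗ 3)) ⊗ ((6 ⊕ -2) ⊕ (8 ⊗ 9))) gives -6.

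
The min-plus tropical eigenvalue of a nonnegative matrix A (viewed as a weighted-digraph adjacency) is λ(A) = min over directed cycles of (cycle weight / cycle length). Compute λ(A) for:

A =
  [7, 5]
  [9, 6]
λ(A) = 6

Enumerate directed cycles and compute their means (weight / length). Sample:
  cycle 0 → 0: weight = 7, length = 1, mean = 7/1 ≈ 7.000
  cycle 1 → 1: weight = 6, length = 1, mean = 6/1 ≈ 6.000
  cycle 0 → 1 → 0: weight = 14, length = 2, mean = 14/2 ≈ 7.000
  cycle 1 → 0 → 1: weight = 14, length = 2, mean = 14/2 ≈ 7.000
Minimum mean = 6.000, attained e.g. along the cycle 1 → 1 with weight 6 and length 1. So λ(A) = 6/1 = 6.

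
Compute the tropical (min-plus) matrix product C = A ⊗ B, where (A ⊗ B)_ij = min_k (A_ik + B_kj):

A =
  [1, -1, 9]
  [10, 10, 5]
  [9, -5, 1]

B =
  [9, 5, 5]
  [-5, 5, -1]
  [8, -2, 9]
A ⊗ B =
  [-6, 4, -2]
  [5, 3, 9]
  [-10, -1, -6]

Apply the min-plus product entry-by-entry:
  C[0][0] = min over k of (A[0][0] + B[0][0] = 1 + 9 = 10, A[0][1] + B[1][0] = -1 + -5 = -6, A[0][2] + B[2][0] = 9 + 8 = 17) = -6 (attained at k = 1)
  C[0][1] = min over k of (A[0][0] + B[0][1] = 1 + 5 = 6, A[0][1] + B[1][1] = -1 + 5 = 4, A[0][2] + B[2][1] = 9 + -2 = 7) = 4 (attained at k = 1)
  C[0][2] = min over k of (A[0][0] + B[0][2] = 1 + 5 = 6, A[0][1] + B[1][2] = -1 + -1 = -2, A[0][2] + B[2][2] = 9 + 9 = 18) = -2 (attained at k = 1)
  C[1][0] = min over k of (A[1][0] + B[0][0] = 10 + 9 = 19, A[1][1] + B[1][0] = 10 + -5 = 5, A[1][2] + B[2][0] = 5 + 8 = 13) = 5 (attained at k = 1)
  C[1][1] = min over k of (A[1][0] + B[0][1] = 10 + 5 = 15, A[1][1] + B[1][1] = 10 + 5 = 15, A[1][2] + B[2][1] = 5 + -2 = 3) = 3 (attained at k = 2)
  C[1][2] = min over k of (A[1][0] + B[0][2] = 10 + 5 = 15, A[1][1] + B[1][2] = 10 + -1 = 9, A[1][2] + B[2][2] = 5 + 9 = 14) = 9 (attained at k = 1)
  C[2][0] = min over k of (A[2][0] + B[0][0] = 9 + 9 = 18, A[2][1] + B[1][0] = -5 + -5 = -10, A[2][2] + B[2][0] = 1 + 8 = 9) = -10 (attained at k = 1)
  C[2][1] = min over k of (A[2][0] + B[0][1] = 9 + 5 = 14, A[2][1] + B[1][1] = -5 + 5 = 0, A[2][2] + B[2][1] = 1 + -2 = -1) = -1 (attained at k = 2)
  C[2][2] = min over k of (A[2][0] + B[0][2] = 9 + 5 = 14, A[2][1] + B[1][2] = -5 + -1 = -6, A[2][2] + B[2][2] = 1 + 9 = 10) = -6 (attained at k = 1)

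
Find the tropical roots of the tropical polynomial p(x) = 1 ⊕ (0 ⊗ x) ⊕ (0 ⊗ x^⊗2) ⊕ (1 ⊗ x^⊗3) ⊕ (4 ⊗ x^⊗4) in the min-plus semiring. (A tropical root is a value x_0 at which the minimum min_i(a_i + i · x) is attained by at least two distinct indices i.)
Roots: {-3, -1, 0, 1}

Each tropical root is a break point of the lower envelope of the lines y = a_i + i · x (there are 5 lines, with slopes 0, 1, ..., 4). Only the lines that attain the minimum somewhere contribute to roots; other lines are dominated. Here the surviving (envelope) indices are i = 4, i = 3, i = 2, i = 1, i = 0.
Intersections between consecutive envelope lines give the roots: for adjacent envelope indices i < j the intersection is x = (a_i − a_j) / (j − i). Reading off the sorted break points: {-3, -1, 0, 1}.
Verification: at each break x_0, at least two indices attain the minimum of min_i(a_i + i · x_0).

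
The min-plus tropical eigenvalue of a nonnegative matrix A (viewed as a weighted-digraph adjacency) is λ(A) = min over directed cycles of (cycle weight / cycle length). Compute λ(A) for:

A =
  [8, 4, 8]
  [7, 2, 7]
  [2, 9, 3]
λ(A) = 2

Enumerate directed cycles and compute their means (weight / length). Sample:
  cycle 0 → 0: weight = 8, length = 1, mean = 8/1 ≈ 8.000
  cycle 1 → 1: weight = 2, length = 1, mean = 2/1 ≈ 2.000
  cycle 2 → 2: weight = 3, length = 1, mean = 3/1 ≈ 3.000
  cycle 0 → 1 → 0: weight = 11, length = 2, mean = 11/2 ≈ 5.500
  cycle 0 → 2 → 0: weight = 10, length = 2, mean = 10/2 ≈ 5.000
  cycle 1 → 0 → 1: weight = 11, length = 2, mean = 11/2 ≈ 5.500
Minimum mean = 2.000, attained e.g. along the cycle 1 → 1 with weight 2 and length 1. So λ(A) = 2/1 = 2.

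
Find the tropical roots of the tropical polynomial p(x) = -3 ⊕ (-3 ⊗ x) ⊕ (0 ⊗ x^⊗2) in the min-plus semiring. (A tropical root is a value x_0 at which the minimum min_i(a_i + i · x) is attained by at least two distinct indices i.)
Roots: {-3, 0}

Each tropical root is a break point of the lower envelope of the lines y = a_i + i · x (there are 3 lines, with slopes 0, 1, ..., 2). Only the lines that attain the minimum somewhere contribute to roots; other lines are dominated. Here the surviving (envelope) indices are i = 2, i = 1, i = 0.
Intersections between consecutive envelope lines give the roots: for adjacent envelope indices i < j the intersection is x = (a_i − a_j) / (j − i). Reading off the sorted break points: {-3, 0}.
Verification: at each break x_0, at least two indices attain the minimum of min_i(a_i + i · x_0).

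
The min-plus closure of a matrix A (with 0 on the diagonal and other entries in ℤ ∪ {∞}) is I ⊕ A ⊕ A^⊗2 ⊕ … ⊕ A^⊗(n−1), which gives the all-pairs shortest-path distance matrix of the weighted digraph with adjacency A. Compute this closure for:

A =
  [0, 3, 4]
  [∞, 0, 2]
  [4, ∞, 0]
Closure =
  [0, 3, 4]
  [6, 0, 2]
  [4, 7, 0]

This is the Floyd-Warshall all-pairs shortest-path computation. For each intermediate vertex k = 0, 1, …, 2, update dist[i][j] ← min(dist[i][j], dist[i][k] + dist[k][j]). The final matrix gives, for each (i, j), the minimum total weight of any directed path from i to j (possibly empty when i = j).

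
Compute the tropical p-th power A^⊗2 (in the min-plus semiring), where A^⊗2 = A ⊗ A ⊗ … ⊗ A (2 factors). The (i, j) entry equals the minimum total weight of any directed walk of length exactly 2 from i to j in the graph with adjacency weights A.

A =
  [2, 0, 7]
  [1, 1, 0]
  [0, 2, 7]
A^⊗2 =
  [1, 1, 0]
  [0, 1, 1]
  [2, 0, 2]

Each entry (A^⊗2)_ij equals the minimum over all length-2 walks i = v_0 → v_1 → … → v_2 = j of Σ_t A[v_t][v_{t+1}]. For example, for (i, j) = (0, 2) we minimise over 3 possible intermediate vertex sequences; the minimum is 0, attained along the walk 0 → 1 → 2.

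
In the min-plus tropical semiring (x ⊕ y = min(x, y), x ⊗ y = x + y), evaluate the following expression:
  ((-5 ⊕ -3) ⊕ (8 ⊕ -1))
((-5 ⊕ -3) ⊕ (8 ⊕ -1)) = -5

Expand innermost to outermost. Recall ⊕ takes the minimum of its arguments and ⊗ takes their sum. Working out the expression ((-5 ⊕ -3) ⊕ (8 ⊕ -1)) gives -5.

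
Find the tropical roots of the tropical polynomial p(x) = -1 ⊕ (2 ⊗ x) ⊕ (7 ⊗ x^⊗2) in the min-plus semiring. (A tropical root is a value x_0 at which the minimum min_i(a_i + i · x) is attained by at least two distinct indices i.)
Roots: {-5, -3}

Each tropical root is a break point of the lower envelope of the lines y = a_i + i · x (there are 3 lines, with slopes 0, 1, ..., 2). Only the lines that attain the minimum somewhere contribute to roots; other lines are dominated. Here the surviving (envelope) indices are i = 2, i = 1, i = 0.
Intersections between consecutive envelope lines give the roots: for adjacent envelope indices i < j the intersection is x = (a_i − a_j) / (j − i). Reading off the sorted break points: {-5, -3}.
Verification: at each break x_0, at least two indices attain the minimum of min_i(a_i + i · x_0).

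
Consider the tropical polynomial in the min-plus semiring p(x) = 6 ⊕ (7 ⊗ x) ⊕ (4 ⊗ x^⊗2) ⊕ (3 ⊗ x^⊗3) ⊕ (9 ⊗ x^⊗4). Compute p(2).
p(2) = 6

A tropical monomial a ⊗ x^⊗i evaluates to a + i · x. Evaluating each term at x = 2:
  Term 0 contributes 6 + 0 · 2 = 6
  Term 1 contributes 7 + 1 · 2 = 9
  Term 2 contributes 4 + 2 · 2 = 8
  Term 3 contributes 3 + 3 · 2 = 9
  Term 4 contributes 9 + 4 · 2 = 17
p(2) = ⊕ of these = min[6, 9, 8, 9, 17] = 6.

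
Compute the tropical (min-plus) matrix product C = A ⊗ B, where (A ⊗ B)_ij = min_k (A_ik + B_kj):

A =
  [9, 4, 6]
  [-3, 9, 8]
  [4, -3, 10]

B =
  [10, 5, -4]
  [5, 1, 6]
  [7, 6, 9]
A ⊗ B =
  [9, 5, 5]
  [7, 2, -7]
  [2, -2, 0]

Apply the min-plus product entry-by-entry:
  C[0][0] = min over k of (A[0][0] + B[0][0] = 9 + 10 = 19, A[0][1] + B[1][0] = 4 + 5 = 9, A[0][2] + B[2][0] = 6 + 7 = 13) = 9 (attained at k = 1)
  C[0][1] = min over k of (A[0][0] + B[0][1] = 9 + 5 = 14, A[0][1] + B[1][1] = 4 + 1 = 5, A[0][2] + B[2][1] = 6 + 6 = 12) = 5 (attained at k = 1)
  C[0][2] = min over k of (A[0][0] + B[0][2] = 9 + -4 = 5, A[0][1] + B[1][2] = 4 + 6 = 10, A[0][2] + B[2][2] = 6 + 9 = 15) = 5 (attained at k = 0)
  C[1][0] = min over k of (A[1][0] + B[0][0] = -3 + 10 = 7, A[1][1] + B[1][0] = 9 + 5 = 14, A[1][2] + B[2][0] = 8 + 7 = 15) = 7 (attained at k = 0)
  C[1][1] = min over k of (A[1][0] + B[0][1] = -3 + 5 = 2, A[1][1] + B[1][1] = 9 + 1 = 10, A[1][2] + B[2][1] = 8 + 6 = 14) = 2 (attained at k = 0)
  C[1][2] = min over k of (A[1][0] + B[0][2] = -3 + -4 = -7, A[1][1] + B[1][2] = 9 + 6 = 15, A[1][2] + B[2][2] = 8 + 9 = 17) = -7 (attained at k = 0)
  C[2][0] = min over k of (A[2][0] + B[0][0] = 4 + 10 = 14, A[2][1] + B[1][0] = -3 + 5 = 2, A[2][2] + B[2][0] = 10 + 7 = 17) = 2 (attained at k = 1)
  C[2][1] = min over k of (A[2][0] + B[0][1] = 4 + 5 = 9, A[2][1] + B[1][1] = -3 + 1 = -2, A[2][2] + B[2][1] = 10 + 6 = 16) = -2 (attained at k = 1)
  C[2][2] = min over k of (A[2][0] + B[0][2] = 4 + -4 = 0, A[2][1] + B[1][2] = -3 + 6 = 3, A[2][2] + B[2][2] = 10 + 9 = 19) = 0 (attained at k = 0)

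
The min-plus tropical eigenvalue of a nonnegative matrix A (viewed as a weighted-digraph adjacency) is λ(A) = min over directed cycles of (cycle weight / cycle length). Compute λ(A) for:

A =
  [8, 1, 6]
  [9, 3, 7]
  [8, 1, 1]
λ(A) = 1

Enumerate directed cycles and compute their means (weight / length). Sample:
  cycle 0 → 0: weight = 8, length = 1, mean = 8/1 ≈ 8.000
  cycle 1 → 1: weight = 3, length = 1, mean = 3/1 ≈ 3.000
  cycle 2 → 2: weight = 1, length = 1, mean = 1/1 ≈ 1.000
  cycle 0 → 1 → 0: weight = 10, length = 2, mean = 10/2 ≈ 5.000
  cycle 0 → 2 → 0: weight = 14, length = 2, mean = 14/2 ≈ 7.000
  cycle 1 → 0 → 1: weight = 10, length = 2, mean = 10/2 ≈ 5.000
Minimum mean = 1.000, attained e.g. along the cycle 2 → 2 with weight 1 and length 1. So λ(A) = 1/1 = 1.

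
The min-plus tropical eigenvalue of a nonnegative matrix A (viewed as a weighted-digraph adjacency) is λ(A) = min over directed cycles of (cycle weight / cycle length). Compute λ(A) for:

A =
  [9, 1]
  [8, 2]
λ(A) = 2

Enumerate directed cycles and compute their means (weight / length). Sample:
  cycle 0 → 0: weight = 9, length = 1, mean = 9/1 ≈ 9.000
  cycle 1 → 1: weight = 2, length = 1, mean = 2/1 ≈ 2.000
  cycle 0 → 1 → 0: weight = 9, length = 2, mean = 9/2 ≈ 4.500
  cycle 1 → 0 → 1: weight = 9, length = 2, mean = 9/2 ≈ 4.500
Minimum mean = 2.000, attained e.g. along the cycle 1 → 1 with weight 2 and length 1. So λ(A) = 2/1 = 2.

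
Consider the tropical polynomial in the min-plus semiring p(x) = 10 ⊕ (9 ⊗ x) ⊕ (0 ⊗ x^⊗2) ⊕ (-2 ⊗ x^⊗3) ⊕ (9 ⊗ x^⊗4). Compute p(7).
p(7) = 10

A tropical monomial a ⊗ x^⊗i evaluates to a + i · x. Evaluating each term at x = 7:
  Term 0 contributes 10 + 0 · 7 = 10
  Term 1 contributes 9 + 1 · 7 = 16
  Term 2 contributes 0 + 2 · 7 = 14
  Term 3 contributes -2 + 3 · 7 = 19
  Term 4 contributes 9 + 4 · 7 = 37
p(7) = ⊕ of these = min[10, 16, 14, 19, 37] = 10.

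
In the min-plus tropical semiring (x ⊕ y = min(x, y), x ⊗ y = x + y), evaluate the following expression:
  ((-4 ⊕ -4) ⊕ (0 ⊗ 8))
((-4 ⊕ -4) ⊕ (0 ⊗ 8)) = -4

Expand innermost to outermost. Recall ⊕ takes the minimum of its arguments and ⊗ takes their sum. Working out the expression ((-4 ⊕ -4) ⊕ (0 ⊗ 8)) gives -4.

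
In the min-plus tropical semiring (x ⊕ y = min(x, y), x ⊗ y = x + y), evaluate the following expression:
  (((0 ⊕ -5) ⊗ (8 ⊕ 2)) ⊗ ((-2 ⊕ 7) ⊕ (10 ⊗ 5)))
(((0 ⊕ -5) ⊗ (8 ⊕ 2)) ⊗ ((-2 ⊕ 7) ⊕ (10 ⊗ 5))) = -5

Expand innermost to outermost. Recall ⊕ takes the minimum of its arguments and ⊗ takes their sum. Working out the expression (((0 ⊕ -5) ⊗ (8 ⊕ 2)) ⊗ ((-2 ⊕ 7) ⊕ (10 ⊗ 5))) gives -5.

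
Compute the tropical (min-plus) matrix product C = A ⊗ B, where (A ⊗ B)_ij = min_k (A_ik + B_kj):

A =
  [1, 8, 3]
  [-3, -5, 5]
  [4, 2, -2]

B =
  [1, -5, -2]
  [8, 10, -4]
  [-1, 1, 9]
A ⊗ B =
  [2, -4, -1]
  [-2, -8, -9]
  [-3, -1, -2]

Apply the min-plus product entry-by-entry:
  C[0][0] = min over k of (A[0][0] + B[0][0] = 1 + 1 = 2, A[0][1] + B[1][0] = 8 + 8 = 16, A[0][2] + B[2][0] = 3 + -1 = 2) = 2 (attained at k = 0)
  C[0][1] = min over k of (A[0][0] + B[0][1] = 1 + -5 = -4, A[0][1] + B[1][1] = 8 + 10 = 18, A[0][2] + B[2][1] = 3 + 1 = 4) = -4 (attained at k = 0)
  C[0][2] = min over k of (A[0][0] + B[0][2] = 1 + -2 = -1, A[0][1] + B[1][2] = 8 + -4 = 4, A[0][2] + B[2][2] = 3 + 9 = 12) = -1 (attained at k = 0)
  C[1][0] = min over k of (A[1][0] + B[0][0] = -3 + 1 = -2, A[1][1] + B[1][0] = -5 + 8 = 3, A[1][2] + B[2][0] = 5 + -1 = 4) = -2 (attained at k = 0)
  C[1][1] = min over k of (A[1][0] + B[0][1] = -3 + -5 = -8, A[1][1] + B[1][1] = -5 + 10 = 5, A[1][2] + B[2][1] = 5 + 1 = 6) = -8 (attained at k = 0)
  C[1][2] = min over k of (A[1][0] + B[0][2] = -3 + -2 = -5, A[1][1] + B[1][2] = -5 + -4 = -9, A[1][2] + B[2][2] = 5 + 9 = 14) = -9 (attained at k = 1)
  C[2][0] = min over k of (A[2][0] + B[0][0] = 4 + 1 = 5, A[2][1] + B[1][0] = 2 + 8 = 10, A[2][2] + B[2][0] = -2 + -1 = -3) = -3 (attained at k = 2)
  C[2][1] = min over k of (A[2][0] + B[0][1] = 4 + -5 = -1, A[2][1] + B[1][1] = 2 + 10 = 12, A[2][2] + B[2][1] = -2 + 1 = -1) = -1 (attained at k = 0)
  C[2][2] = min over k of (A[2][0] + B[0][2] = 4 + -2 = 2, A[2][1] + B[1][2] = 2 + -4 = -2, A[2][2] + B[2][2] = -2 + 9 = 7) = -2 (attained at k = 1)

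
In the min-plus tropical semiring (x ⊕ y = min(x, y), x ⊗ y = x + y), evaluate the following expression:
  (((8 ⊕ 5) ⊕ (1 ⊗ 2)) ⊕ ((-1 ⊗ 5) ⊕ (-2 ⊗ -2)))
(((8 ⊕ 5) ⊕ (1 ⊗ 2)) ⊕ ((-1 ⊗ 5) ⊕ (-2 ⊗ -2))) = -4

Expand innermost to outermost. Recall ⊕ takes the minimum of its arguments and ⊗ takes their sum. Working out the expression (((8 ⊕ 5) ⊕ (1 ⊗ 2)) ⊕ ((-1 ⊗ 5) ⊕ (-2 ⊗ -2))) gives -4.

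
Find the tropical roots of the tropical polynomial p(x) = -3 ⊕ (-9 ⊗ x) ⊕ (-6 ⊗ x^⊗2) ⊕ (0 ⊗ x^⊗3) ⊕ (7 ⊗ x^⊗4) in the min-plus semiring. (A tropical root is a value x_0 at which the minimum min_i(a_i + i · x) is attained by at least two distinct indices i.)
Roots: {-7, -6, -3, 6}

Each tropical root is a break point of the lower envelope of the lines y = a_i + i · x (there are 5 lines, with slopes 0, 1, ..., 4). Only the lines that attain the minimum somewhere contribute to roots; other lines are dominated. Here the surviving (envelope) indices are i = 4, i = 3, i = 2, i = 1, i = 0.
Intersections between consecutive envelope lines give the roots: for adjacent envelope indices i < j the intersection is x = (a_i − a_j) / (j − i). Reading off the sorted break points: {-7, -6, -3, 6}.
Verification: at each break x_0, at least two indices attain the minimum of min_i(a_i + i · x_0).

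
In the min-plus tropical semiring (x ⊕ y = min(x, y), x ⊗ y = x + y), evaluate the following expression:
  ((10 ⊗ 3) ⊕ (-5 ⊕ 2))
((10 ⊗ 3) ⊕ (-5 ⊕ 2)) = -5

Expand innermost to outermost. Recall ⊕ takes the minimum of its arguments and ⊗ takes their sum. Working out the expression ((10 ⊗ 3) ⊕ (-5 ⊕ 2)) gives -5.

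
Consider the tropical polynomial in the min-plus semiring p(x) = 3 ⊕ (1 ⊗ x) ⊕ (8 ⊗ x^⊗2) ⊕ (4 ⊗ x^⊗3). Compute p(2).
p(2) = 3

A tropical monomial a ⊗ x^⊗i evaluates to a + i · x. Evaluating each term at x = 2:
  Term 0 contributes 3 + 0 · 2 = 3
  Term 1 contributes 1 + 1 · 2 = 3
  Term 2 contributes 8 + 2 · 2 = 12
  Term 3 contributes 4 + 3 · 2 = 10
p(2) = ⊕ of these = min[3, 3, 12, 10] = 3.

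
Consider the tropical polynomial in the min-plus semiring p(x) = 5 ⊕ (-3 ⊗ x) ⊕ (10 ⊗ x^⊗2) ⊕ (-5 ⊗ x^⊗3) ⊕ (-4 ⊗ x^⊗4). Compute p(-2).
p(-2) = -12

A tropical monomial a ⊗ x^⊗i evaluates to a + i · x. Evaluating each term at x = -2:
  Term 0 contributes 5 + 0 · -2 = 5
  Term 1 contributes -3 + 1 · -2 = -5
  Term 2 contributes 10 + 2 · -2 = 6
  Term 3 contributes -5 + 3 · -2 = -11
  Term 4 contributes -4 + 4 · -2 = -12
p(-2) = ⊕ of these = min[5, -5, 6, -11, -12] = -12.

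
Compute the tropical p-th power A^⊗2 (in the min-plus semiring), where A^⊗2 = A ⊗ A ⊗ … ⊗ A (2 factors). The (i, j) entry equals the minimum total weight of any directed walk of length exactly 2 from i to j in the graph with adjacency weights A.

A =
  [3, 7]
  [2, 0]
A^⊗2 =
  [6, 7]
  [2, 0]

Each entry (A^⊗2)_ij equals the minimum over all length-2 walks i = v_0 → v_1 → … → v_2 = j of Σ_t A[v_t][v_{t+1}]. For example, for (i, j) = (0, 1) we minimise over 2 possible intermediate vertex sequences; the minimum is 7, attained along the walk 0 → 1 → 1.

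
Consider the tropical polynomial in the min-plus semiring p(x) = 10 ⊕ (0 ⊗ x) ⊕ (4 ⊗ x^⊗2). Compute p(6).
p(6) = 6

A tropical monomial a ⊗ x^⊗i evaluates to a + i · x. Evaluating each term at x = 6:
  Term 0 contributes 10 + 0 · 6 = 10
  Term 1 contributes 0 + 1 · 6 = 6
  Term 2 contributes 4 + 2 · 6 = 16
p(6) = ⊕ of these = min[10, 6, 16] = 6.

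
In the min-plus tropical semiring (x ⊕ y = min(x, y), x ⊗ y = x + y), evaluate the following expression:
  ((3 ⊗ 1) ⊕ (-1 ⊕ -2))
((3 ⊗ 1) ⊕ (-1 ⊕ -2)) = -2

Expand innermost to outermost. Recall ⊕ takes the minimum of its arguments and ⊗ takes their sum. Working out the expression ((3 ⊗ 1) ⊕ (-1 ⊕ -2)) gives -2.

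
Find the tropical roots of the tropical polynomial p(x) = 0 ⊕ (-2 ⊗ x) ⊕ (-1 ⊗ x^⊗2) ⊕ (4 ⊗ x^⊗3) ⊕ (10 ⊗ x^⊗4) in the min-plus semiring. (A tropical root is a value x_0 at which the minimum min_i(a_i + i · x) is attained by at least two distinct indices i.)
Roots: {-6, -5, -1, 2}

Each tropical root is a break point of the lower envelope of the lines y = a_i + i · x (there are 5 lines, with slopes 0, 1, ..., 4). Only the lines that attain the minimum somewhere contribute to roots; other lines are dominated. Here the surviving (envelope) indices are i = 4, i = 3, i = 2, i = 1, i = 0.
Intersections between consecutive envelope lines give the roots: for adjacent envelope indices i < j the intersection is x = (a_i − a_j) / (j − i). Reading off the sorted break points: {-6, -5, -1, 2}.
Verification: at each break x_0, at least two indices attain the minimum of min_i(a_i + i · x_0).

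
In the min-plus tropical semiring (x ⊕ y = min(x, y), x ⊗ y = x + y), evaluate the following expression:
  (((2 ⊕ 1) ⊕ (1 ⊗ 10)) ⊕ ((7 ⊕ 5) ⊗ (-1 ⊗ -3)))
(((2 ⊕ 1) ⊕ (1 ⊗ 10)) ⊕ ((7 ⊕ 5) ⊗ (-1 ⊗ -3))) = 1

Expand innermost to outermost. Recall ⊕ takes the minimum of its arguments and ⊗ takes their sum. Working out the expression (((2 ⊕ 1) ⊕ (1 ⊗ 10)) ⊕ ((7 ⊕ 5) ⊗ (-1 ⊗ -3))) gives 1.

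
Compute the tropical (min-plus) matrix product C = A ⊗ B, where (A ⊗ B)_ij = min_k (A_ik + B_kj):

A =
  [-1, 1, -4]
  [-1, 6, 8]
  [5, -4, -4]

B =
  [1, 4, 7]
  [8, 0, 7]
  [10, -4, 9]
A ⊗ B =
  [0, -8, 5]
  [0, 3, 6]
  [4, -8, 3]

Apply the min-plus product entry-by-entry:
  C[0][0] = min over k of (A[0][0] + B[0][0] = -1 + 1 = 0, A[0][1] + B[1][0] = 1 + 8 = 9, A[0][2] + B[2][0] = -4 + 10 = 6) = 0 (attained at k = 0)
  C[0][1] = min over k of (A[0][0] + B[0][1] = -1 + 4 = 3, A[0][1] + B[1][1] = 1 + 0 = 1, A[0][2] + B[2][1] = -4 + -4 = -8) = -8 (attained at k = 2)
  C[0][2] = min over k of (A[0][0] + B[0][2] = -1 + 7 = 6, A[0][1] + B[1][2] = 1 + 7 = 8, A[0][2] + B[2][2] = -4 + 9 = 5) = 5 (attained at k = 2)
  C[1][0] = min over k of (A[1][0] + B[0][0] = -1 + 1 = 0, A[1][1] + B[1][0] = 6 + 8 = 14, A[1][2] + B[2][0] = 8 + 10 = 18) = 0 (attained at k = 0)
  C[1][1] = min over k of (A[1][0] + B[0][1] = -1 + 4 = 3, A[1][1] + B[1][1] = 6 + 0 = 6, A[1][2] + B[2][1] = 8 + -4 = 4) = 3 (attained at k = 0)
  C[1][2] = min over k of (A[1][0] + B[0][2] = -1 + 7 = 6, A[1][1] + B[1][2] = 6 + 7 = 13, A[1][2] + B[2][2] = 8 + 9 = 17) = 6 (attained at k = 0)
  C[2][0] = min over k of (A[2][0] + B[0][0] = 5 + 1 = 6, A[2][1] + B[1][0] = -4 + 8 = 4, A[2][2] + B[2][0] = -4 + 10 = 6) = 4 (attained at k = 1)
  C[2][1] = min over k of (A[2][0] + B[0][1] = 5 + 4 = 9, A[2][1] + B[1][1] = -4 + 0 = -4, A[2][2] + B[2][1] = -4 + -4 = -8) = -8 (attained at k = 2)
  C[2][2] = min over k of (A[2][0] + B[0][2] = 5 + 7 = 12, A[2][1] + B[1][2] = -4 + 7 = 3, A[2][2] + B[2][2] = -4 + 9 = 5) = 3 (attained at k = 1)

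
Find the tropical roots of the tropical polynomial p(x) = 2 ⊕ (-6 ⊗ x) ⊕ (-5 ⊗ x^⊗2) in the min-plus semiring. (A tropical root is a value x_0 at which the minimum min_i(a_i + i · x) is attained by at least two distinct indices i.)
Roots: {-1, 8}

Each tropical root is a break point of the lower envelope of the lines y = a_i + i · x (there are 3 lines, with slopes 0, 1, ..., 2). Only the lines that attain the minimum somewhere contribute to roots; other lines are dominated. Here the surviving (envelope) indices are i = 2, i = 1, i = 0.
Intersections between consecutive envelope lines give the roots: for adjacent envelope indices i < j the intersection is x = (a_i − a_j) / (j − i). Reading off the sorted break points: {-1, 8}.
Verification: at each break x_0, at least two indices attain the minimum of min_i(a_i + i · x_0).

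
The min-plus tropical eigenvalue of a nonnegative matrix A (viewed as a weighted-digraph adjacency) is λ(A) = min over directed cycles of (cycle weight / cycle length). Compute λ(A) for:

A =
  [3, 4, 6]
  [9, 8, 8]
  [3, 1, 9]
λ(A) = 3

Enumerate directed cycles and compute their means (weight / length). Sample:
  cycle 0 → 0: weight = 3, length = 1, mean = 3/1 ≈ 3.000
  cycle 1 → 1: weight = 8, length = 1, mean = 8/1 ≈ 8.000
  cycle 2 → 2: weight = 9, length = 1, mean = 9/1 ≈ 9.000
  cycle 0 → 1 → 0: weight = 13, length = 2, mean = 13/2 ≈ 6.500
  cycle 0 → 2 → 0: weight = 9, length = 2, mean = 9/2 ≈ 4.500
  cycle 1 → 0 → 1: weight = 13, length = 2, mean = 13/2 ≈ 6.500
Minimum mean = 3.000, attained e.g. along the cycle 0 → 0 with weight 3 and length 1. So λ(A) = 3/1 = 3.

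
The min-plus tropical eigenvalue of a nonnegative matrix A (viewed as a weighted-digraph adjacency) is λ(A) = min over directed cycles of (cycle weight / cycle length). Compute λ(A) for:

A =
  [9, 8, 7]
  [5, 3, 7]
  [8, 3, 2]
λ(A) = 2

Enumerate directed cycles and compute their means (weight / length). Sample:
  cycle 0 → 0: weight = 9, length = 1, mean = 9/1 ≈ 9.000
  cycle 1 → 1: weight = 3, length = 1, mean = 3/1 ≈ 3.000
  cycle 2 → 2: weight = 2, length = 1, mean = 2/1 ≈ 2.000
  cycle 0 → 1 → 0: weight = 13, length = 2, mean = 13/2 ≈ 6.500
  cycle 0 → 2 → 0: weight = 15, length = 2, mean = 15/2 ≈ 7.500
  cycle 1 → 0 → 1: weight = 13, length = 2, mean = 13/2 ≈ 6.500
Minimum mean = 2.000, attained e.g. along the cycle 2 → 2 with weight 2 and length 1. So λ(A) = 2/1 = 2.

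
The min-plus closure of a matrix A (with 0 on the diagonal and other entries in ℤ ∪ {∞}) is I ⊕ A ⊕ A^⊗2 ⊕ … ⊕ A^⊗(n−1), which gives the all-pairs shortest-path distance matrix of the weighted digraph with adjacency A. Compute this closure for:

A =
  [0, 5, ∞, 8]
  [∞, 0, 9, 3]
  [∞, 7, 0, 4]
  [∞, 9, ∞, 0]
Closure =
  [0, 5, 14, 8]
  [∞, 0, 9, 3]
  [∞, 7, 0, 4]
  [∞, 9, 18, 0]

This is the Floyd-Warshall all-pairs shortest-path computation. For each intermediate vertex k = 0, 1, …, 3, update dist[i][j] ← min(dist[i][j], dist[i][k] + dist[k][j]). The final matrix gives, for each (i, j), the minimum total weight of any directed path from i to j (possibly empty when i = j).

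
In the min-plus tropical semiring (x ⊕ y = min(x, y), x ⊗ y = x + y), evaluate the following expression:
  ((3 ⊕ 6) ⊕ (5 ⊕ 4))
((3 ⊕ 6) ⊕ (5 ⊕ 4)) = 3

Expand innermost to outermost. Recall ⊕ takes the minimum of its arguments and ⊗ takes their sum. Working out the expression ((3 ⊕ 6) ⊕ (5 ⊕ 4)) gives 3.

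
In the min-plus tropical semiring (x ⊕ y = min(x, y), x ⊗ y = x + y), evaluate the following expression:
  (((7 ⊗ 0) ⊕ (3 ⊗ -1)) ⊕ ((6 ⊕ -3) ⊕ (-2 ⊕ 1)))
(((7 ⊗ 0) ⊕ (3 ⊗ -1)) ⊕ ((6 ⊕ -3) ⊕ (-2 ⊕ 1))) = -3

Expand innermost to outermost. Recall ⊕ takes the minimum of its arguments and ⊗ takes their sum. Working out the expression (((7 ⊗ 0) ⊕ (3 ⊗ -1)) ⊕ ((6 ⊕ -3) ⊕ (-2 ⊕ 1))) gives -3.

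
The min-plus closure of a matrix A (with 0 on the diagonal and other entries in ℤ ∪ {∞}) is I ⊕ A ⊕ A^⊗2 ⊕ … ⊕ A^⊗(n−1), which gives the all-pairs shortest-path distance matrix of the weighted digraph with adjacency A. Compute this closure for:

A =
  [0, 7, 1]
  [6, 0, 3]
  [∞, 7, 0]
Closure =
  [0, 7, 1]
  [6, 0, 3]
  [13, 7, 0]

This is the Floyd-Warshall all-pairs shortest-path computation. For each intermediate vertex k = 0, 1, …, 2, update dist[i][j] ← min(dist[i][j], dist[i][k] + dist[k][j]). The final matrix gives, for each (i, j), the minimum total weight of any directed path from i to j (possibly empty when i = j).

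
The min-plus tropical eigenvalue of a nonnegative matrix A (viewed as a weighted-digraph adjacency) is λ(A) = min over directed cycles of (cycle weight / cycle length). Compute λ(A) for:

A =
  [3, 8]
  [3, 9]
λ(A) = 3

Enumerate directed cycles and compute their means (weight / length). Sample:
  cycle 0 → 0: weight = 3, length = 1, mean = 3/1 ≈ 3.000
  cycle 1 → 1: weight = 9, length = 1, mean = 9/1 ≈ 9.000
  cycle 0 → 1 → 0: weight = 11, length = 2, mean = 11/2 ≈ 5.500
  cycle 1 → 0 → 1: weight = 11, length = 2, mean = 11/2 ≈ 5.500
Minimum mean = 3.000, attained e.g. along the cycle 0 → 0 with weight 3 and length 1. So λ(A) = 3/1 = 3.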